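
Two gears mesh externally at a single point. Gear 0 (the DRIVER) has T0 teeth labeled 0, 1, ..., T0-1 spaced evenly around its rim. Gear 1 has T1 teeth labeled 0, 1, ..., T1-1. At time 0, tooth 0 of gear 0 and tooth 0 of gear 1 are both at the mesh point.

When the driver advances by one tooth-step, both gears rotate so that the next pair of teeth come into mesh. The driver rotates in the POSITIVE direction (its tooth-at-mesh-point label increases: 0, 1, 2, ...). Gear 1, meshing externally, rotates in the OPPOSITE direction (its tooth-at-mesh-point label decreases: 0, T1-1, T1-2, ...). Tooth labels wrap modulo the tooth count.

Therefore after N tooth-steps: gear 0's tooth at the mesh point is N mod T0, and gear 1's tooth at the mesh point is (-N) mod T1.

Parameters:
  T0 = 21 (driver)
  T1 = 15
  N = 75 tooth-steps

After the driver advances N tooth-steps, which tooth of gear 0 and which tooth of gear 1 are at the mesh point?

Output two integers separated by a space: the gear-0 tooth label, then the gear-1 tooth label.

Answer: 12 0

Derivation:
Gear 0 (driver, T0=21): tooth at mesh = N mod T0
  75 = 3 * 21 + 12, so 75 mod 21 = 12
  gear 0 tooth = 12
Gear 1 (driven, T1=15): tooth at mesh = (-N) mod T1
  75 = 5 * 15 + 0, so 75 mod 15 = 0
  (-75) mod 15 = 0
Mesh after 75 steps: gear-0 tooth 12 meets gear-1 tooth 0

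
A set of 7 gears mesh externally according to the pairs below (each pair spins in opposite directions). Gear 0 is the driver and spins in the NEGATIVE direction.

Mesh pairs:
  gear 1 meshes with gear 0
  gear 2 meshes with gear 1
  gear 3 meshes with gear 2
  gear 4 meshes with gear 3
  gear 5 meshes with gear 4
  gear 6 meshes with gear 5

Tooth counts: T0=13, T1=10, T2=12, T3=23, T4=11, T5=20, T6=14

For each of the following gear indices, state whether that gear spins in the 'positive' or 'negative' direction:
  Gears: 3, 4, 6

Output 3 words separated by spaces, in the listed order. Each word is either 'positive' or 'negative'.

Answer: positive negative negative

Derivation:
Gear 0 (driver): negative (depth 0)
  gear 1: meshes with gear 0 -> depth 1 -> positive (opposite of gear 0)
  gear 2: meshes with gear 1 -> depth 2 -> negative (opposite of gear 1)
  gear 3: meshes with gear 2 -> depth 3 -> positive (opposite of gear 2)
  gear 4: meshes with gear 3 -> depth 4 -> negative (opposite of gear 3)
  gear 5: meshes with gear 4 -> depth 5 -> positive (opposite of gear 4)
  gear 6: meshes with gear 5 -> depth 6 -> negative (opposite of gear 5)
Queried indices 3, 4, 6 -> positive, negative, negative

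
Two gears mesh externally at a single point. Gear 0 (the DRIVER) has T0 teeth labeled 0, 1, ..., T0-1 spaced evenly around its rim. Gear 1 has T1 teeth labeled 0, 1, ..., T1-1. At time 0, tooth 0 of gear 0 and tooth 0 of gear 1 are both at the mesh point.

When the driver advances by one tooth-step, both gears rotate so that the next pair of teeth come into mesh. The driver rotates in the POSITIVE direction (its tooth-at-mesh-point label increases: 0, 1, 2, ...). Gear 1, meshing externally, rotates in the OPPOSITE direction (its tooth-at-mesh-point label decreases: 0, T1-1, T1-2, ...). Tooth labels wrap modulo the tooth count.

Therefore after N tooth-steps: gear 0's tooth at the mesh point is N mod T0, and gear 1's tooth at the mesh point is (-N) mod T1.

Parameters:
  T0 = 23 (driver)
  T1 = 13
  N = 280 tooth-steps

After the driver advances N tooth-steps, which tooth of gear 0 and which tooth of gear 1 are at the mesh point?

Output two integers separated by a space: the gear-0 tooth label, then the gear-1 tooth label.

Answer: 4 6

Derivation:
Gear 0 (driver, T0=23): tooth at mesh = N mod T0
  280 = 12 * 23 + 4, so 280 mod 23 = 4
  gear 0 tooth = 4
Gear 1 (driven, T1=13): tooth at mesh = (-N) mod T1
  280 = 21 * 13 + 7, so 280 mod 13 = 7
  (-280) mod 13 = (-7) mod 13 = 13 - 7 = 6
Mesh after 280 steps: gear-0 tooth 4 meets gear-1 tooth 6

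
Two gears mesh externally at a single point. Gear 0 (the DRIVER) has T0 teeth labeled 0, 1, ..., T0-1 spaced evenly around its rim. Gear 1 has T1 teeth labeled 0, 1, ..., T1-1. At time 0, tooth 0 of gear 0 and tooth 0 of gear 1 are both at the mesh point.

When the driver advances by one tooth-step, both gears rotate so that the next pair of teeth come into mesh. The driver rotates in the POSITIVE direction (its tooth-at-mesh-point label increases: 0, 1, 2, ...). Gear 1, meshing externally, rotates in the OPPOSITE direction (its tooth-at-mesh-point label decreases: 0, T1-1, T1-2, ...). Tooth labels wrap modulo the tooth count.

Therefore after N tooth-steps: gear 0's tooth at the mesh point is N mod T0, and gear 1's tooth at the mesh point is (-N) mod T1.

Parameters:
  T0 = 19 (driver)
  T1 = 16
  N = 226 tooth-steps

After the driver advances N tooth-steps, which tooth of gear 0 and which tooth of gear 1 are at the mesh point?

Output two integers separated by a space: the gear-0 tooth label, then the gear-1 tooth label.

Answer: 17 14

Derivation:
Gear 0 (driver, T0=19): tooth at mesh = N mod T0
  226 = 11 * 19 + 17, so 226 mod 19 = 17
  gear 0 tooth = 17
Gear 1 (driven, T1=16): tooth at mesh = (-N) mod T1
  226 = 14 * 16 + 2, so 226 mod 16 = 2
  (-226) mod 16 = (-2) mod 16 = 16 - 2 = 14
Mesh after 226 steps: gear-0 tooth 17 meets gear-1 tooth 14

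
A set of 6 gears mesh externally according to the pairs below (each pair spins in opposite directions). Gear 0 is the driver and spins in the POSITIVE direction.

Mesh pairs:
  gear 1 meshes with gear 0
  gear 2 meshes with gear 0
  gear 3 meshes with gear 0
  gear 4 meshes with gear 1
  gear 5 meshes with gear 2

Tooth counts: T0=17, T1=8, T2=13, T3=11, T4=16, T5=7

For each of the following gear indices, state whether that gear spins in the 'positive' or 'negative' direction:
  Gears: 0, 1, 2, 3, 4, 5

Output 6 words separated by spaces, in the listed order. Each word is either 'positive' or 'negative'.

Answer: positive negative negative negative positive positive

Derivation:
Gear 0 (driver): positive (depth 0)
  gear 1: meshes with gear 0 -> depth 1 -> negative (opposite of gear 0)
  gear 2: meshes with gear 0 -> depth 1 -> negative (opposite of gear 0)
  gear 3: meshes with gear 0 -> depth 1 -> negative (opposite of gear 0)
  gear 4: meshes with gear 1 -> depth 2 -> positive (opposite of gear 1)
  gear 5: meshes with gear 2 -> depth 2 -> positive (opposite of gear 2)
Queried indices 0, 1, 2, 3, 4, 5 -> positive, negative, negative, negative, positive, positive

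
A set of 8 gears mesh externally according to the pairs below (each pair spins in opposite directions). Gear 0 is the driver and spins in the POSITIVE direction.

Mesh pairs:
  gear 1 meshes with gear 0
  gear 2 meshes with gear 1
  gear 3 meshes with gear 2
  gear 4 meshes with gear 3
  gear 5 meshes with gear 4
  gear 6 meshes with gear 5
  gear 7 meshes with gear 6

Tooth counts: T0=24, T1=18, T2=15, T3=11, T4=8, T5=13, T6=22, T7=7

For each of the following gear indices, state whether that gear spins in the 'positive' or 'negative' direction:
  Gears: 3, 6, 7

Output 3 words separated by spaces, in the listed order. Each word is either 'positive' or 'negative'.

Gear 0 (driver): positive (depth 0)
  gear 1: meshes with gear 0 -> depth 1 -> negative (opposite of gear 0)
  gear 2: meshes with gear 1 -> depth 2 -> positive (opposite of gear 1)
  gear 3: meshes with gear 2 -> depth 3 -> negative (opposite of gear 2)
  gear 4: meshes with gear 3 -> depth 4 -> positive (opposite of gear 3)
  gear 5: meshes with gear 4 -> depth 5 -> negative (opposite of gear 4)
  gear 6: meshes with gear 5 -> depth 6 -> positive (opposite of gear 5)
  gear 7: meshes with gear 6 -> depth 7 -> negative (opposite of gear 6)
Queried indices 3, 6, 7 -> negative, positive, negative

Answer: negative positive negative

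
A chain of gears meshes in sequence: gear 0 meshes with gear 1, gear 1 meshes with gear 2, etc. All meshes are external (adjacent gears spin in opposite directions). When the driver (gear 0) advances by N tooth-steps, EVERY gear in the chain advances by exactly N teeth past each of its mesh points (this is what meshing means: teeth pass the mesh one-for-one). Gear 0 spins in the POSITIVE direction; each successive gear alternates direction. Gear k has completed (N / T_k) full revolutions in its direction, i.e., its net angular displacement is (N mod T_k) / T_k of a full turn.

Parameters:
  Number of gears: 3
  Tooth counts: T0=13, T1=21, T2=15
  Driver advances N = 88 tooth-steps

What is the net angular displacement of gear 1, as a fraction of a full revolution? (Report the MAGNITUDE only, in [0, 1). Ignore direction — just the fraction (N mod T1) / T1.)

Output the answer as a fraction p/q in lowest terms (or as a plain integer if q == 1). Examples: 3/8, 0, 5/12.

Answer: 4/21

Derivation:
Chain of 3 gears, tooth counts: [13, 21, 15]
  gear 0: T0=13, direction=positive, advance = 88 mod 13 = 10 teeth = 10/13 turn
  gear 1: T1=21, direction=negative, advance = 88 mod 21 = 4 teeth = 4/21 turn
  gear 2: T2=15, direction=positive, advance = 88 mod 15 = 13 teeth = 13/15 turn
Gear 1: 88 mod 21 = 4
Fraction = 4 / 21 = 4/21 (gcd(4,21)=1) = 4/21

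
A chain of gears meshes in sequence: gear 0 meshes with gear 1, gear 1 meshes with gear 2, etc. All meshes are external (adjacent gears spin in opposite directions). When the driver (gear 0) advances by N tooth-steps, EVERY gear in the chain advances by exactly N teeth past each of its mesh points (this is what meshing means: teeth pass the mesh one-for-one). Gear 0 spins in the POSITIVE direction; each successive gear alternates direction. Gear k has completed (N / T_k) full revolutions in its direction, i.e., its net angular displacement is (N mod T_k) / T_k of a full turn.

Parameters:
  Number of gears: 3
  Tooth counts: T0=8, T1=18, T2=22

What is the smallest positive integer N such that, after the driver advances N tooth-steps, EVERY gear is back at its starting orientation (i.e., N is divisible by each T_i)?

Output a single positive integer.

Answer: 792

Derivation:
Gear k returns to start when N is a multiple of T_k.
All gears at start simultaneously when N is a common multiple of [8, 18, 22]; the smallest such N is lcm(8, 18, 22).
Start: lcm = T0 = 8
Fold in T1=18: gcd(8, 18) = 2; lcm(8, 18) = 8 * 18 / 2 = 144 / 2 = 72
Fold in T2=22: gcd(72, 22) = 2; lcm(72, 22) = 72 * 22 / 2 = 1584 / 2 = 792
Full cycle length = 792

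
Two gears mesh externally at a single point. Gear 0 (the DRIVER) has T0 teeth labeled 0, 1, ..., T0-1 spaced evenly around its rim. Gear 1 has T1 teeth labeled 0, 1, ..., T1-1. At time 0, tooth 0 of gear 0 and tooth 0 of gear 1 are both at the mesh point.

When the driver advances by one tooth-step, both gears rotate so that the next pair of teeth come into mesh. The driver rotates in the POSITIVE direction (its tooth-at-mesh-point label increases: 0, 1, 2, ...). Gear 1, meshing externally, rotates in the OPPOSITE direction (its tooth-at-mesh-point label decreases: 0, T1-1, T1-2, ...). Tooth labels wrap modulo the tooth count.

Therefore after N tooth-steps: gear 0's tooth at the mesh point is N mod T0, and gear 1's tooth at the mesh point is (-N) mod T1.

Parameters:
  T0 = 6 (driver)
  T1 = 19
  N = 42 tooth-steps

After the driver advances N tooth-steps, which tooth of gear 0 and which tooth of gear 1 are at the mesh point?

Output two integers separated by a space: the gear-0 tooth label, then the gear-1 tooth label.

Gear 0 (driver, T0=6): tooth at mesh = N mod T0
  42 = 7 * 6 + 0, so 42 mod 6 = 0
  gear 0 tooth = 0
Gear 1 (driven, T1=19): tooth at mesh = (-N) mod T1
  42 = 2 * 19 + 4, so 42 mod 19 = 4
  (-42) mod 19 = (-4) mod 19 = 19 - 4 = 15
Mesh after 42 steps: gear-0 tooth 0 meets gear-1 tooth 15

Answer: 0 15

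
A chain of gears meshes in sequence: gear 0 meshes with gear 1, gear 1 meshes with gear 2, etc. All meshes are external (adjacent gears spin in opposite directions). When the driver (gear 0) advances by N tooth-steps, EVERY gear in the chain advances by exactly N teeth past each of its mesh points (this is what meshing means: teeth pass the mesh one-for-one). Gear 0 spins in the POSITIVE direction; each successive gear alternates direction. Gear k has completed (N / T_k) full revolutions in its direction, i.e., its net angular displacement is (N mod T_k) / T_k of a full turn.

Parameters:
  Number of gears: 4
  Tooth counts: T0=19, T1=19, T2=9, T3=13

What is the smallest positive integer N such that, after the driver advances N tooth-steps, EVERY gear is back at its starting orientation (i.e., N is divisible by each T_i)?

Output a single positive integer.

Gear k returns to start when N is a multiple of T_k.
All gears at start simultaneously when N is a common multiple of [19, 19, 9, 13]; the smallest such N is lcm(19, 19, 9, 13).
Start: lcm = T0 = 19
Fold in T1=19: gcd(19, 19) = 19; lcm(19, 19) = 19 * 19 / 19 = 361 / 19 = 19
Fold in T2=9: gcd(19, 9) = 1; lcm(19, 9) = 19 * 9 / 1 = 171 / 1 = 171
Fold in T3=13: gcd(171, 13) = 1; lcm(171, 13) = 171 * 13 / 1 = 2223 / 1 = 2223
Full cycle length = 2223

Answer: 2223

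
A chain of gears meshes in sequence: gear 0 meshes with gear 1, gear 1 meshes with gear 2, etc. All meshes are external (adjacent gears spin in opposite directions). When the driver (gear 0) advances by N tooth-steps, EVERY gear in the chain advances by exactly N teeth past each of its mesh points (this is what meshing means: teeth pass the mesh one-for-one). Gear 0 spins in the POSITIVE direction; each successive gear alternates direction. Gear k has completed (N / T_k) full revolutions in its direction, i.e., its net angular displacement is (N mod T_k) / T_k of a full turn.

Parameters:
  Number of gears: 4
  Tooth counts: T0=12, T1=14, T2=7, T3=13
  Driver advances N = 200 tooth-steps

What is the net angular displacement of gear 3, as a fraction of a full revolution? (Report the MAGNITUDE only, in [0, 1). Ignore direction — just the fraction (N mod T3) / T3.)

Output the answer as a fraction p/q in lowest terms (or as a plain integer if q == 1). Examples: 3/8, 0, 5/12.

Chain of 4 gears, tooth counts: [12, 14, 7, 13]
  gear 0: T0=12, direction=positive, advance = 200 mod 12 = 8 teeth = 8/12 turn
  gear 1: T1=14, direction=negative, advance = 200 mod 14 = 4 teeth = 4/14 turn
  gear 2: T2=7, direction=positive, advance = 200 mod 7 = 4 teeth = 4/7 turn
  gear 3: T3=13, direction=negative, advance = 200 mod 13 = 5 teeth = 5/13 turn
Gear 3: 200 mod 13 = 5
Fraction = 5 / 13 = 5/13 (gcd(5,13)=1) = 5/13

Answer: 5/13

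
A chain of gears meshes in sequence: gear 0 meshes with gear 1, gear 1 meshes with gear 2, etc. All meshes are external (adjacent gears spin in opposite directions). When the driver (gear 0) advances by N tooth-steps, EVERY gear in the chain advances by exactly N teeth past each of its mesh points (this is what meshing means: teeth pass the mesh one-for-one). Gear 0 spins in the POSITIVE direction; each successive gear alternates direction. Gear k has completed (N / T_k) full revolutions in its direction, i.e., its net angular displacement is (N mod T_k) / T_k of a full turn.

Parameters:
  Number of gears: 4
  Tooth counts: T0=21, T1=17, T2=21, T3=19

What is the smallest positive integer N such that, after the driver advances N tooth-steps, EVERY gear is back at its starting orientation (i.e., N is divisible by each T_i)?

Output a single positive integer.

Gear k returns to start when N is a multiple of T_k.
All gears at start simultaneously when N is a common multiple of [21, 17, 21, 19]; the smallest such N is lcm(21, 17, 21, 19).
Start: lcm = T0 = 21
Fold in T1=17: gcd(21, 17) = 1; lcm(21, 17) = 21 * 17 / 1 = 357 / 1 = 357
Fold in T2=21: gcd(357, 21) = 21; lcm(357, 21) = 357 * 21 / 21 = 7497 / 21 = 357
Fold in T3=19: gcd(357, 19) = 1; lcm(357, 19) = 357 * 19 / 1 = 6783 / 1 = 6783
Full cycle length = 6783

Answer: 6783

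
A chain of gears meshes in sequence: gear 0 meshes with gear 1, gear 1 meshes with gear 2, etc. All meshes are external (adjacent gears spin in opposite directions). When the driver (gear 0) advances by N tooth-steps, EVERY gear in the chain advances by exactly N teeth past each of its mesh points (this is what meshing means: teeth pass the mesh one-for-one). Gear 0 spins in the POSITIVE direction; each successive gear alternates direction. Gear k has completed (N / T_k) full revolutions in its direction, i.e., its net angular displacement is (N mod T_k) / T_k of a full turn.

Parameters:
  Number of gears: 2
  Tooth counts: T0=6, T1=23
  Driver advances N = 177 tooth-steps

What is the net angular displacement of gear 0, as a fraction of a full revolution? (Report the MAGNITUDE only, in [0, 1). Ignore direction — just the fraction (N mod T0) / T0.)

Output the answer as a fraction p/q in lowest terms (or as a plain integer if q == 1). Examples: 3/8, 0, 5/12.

Chain of 2 gears, tooth counts: [6, 23]
  gear 0: T0=6, direction=positive, advance = 177 mod 6 = 3 teeth = 3/6 turn
  gear 1: T1=23, direction=negative, advance = 177 mod 23 = 16 teeth = 16/23 turn
Gear 0: 177 mod 6 = 3
Fraction = 3 / 6 = 1/2 (gcd(3,6)=3) = 1/2

Answer: 1/2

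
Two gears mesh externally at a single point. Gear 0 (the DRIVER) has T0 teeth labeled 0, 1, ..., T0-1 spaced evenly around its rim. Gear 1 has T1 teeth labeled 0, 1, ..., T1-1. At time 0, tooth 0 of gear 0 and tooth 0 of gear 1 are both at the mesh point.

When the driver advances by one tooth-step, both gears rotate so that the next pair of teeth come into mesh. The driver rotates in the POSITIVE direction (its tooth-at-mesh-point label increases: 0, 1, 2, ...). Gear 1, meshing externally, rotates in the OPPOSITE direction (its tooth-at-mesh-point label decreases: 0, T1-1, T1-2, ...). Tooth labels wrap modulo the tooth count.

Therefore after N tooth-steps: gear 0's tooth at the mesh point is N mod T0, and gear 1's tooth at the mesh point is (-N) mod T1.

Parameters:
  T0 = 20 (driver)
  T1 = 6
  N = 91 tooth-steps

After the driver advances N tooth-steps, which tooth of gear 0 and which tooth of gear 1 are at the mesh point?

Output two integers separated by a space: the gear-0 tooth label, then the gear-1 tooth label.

Answer: 11 5

Derivation:
Gear 0 (driver, T0=20): tooth at mesh = N mod T0
  91 = 4 * 20 + 11, so 91 mod 20 = 11
  gear 0 tooth = 11
Gear 1 (driven, T1=6): tooth at mesh = (-N) mod T1
  91 = 15 * 6 + 1, so 91 mod 6 = 1
  (-91) mod 6 = (-1) mod 6 = 6 - 1 = 5
Mesh after 91 steps: gear-0 tooth 11 meets gear-1 tooth 5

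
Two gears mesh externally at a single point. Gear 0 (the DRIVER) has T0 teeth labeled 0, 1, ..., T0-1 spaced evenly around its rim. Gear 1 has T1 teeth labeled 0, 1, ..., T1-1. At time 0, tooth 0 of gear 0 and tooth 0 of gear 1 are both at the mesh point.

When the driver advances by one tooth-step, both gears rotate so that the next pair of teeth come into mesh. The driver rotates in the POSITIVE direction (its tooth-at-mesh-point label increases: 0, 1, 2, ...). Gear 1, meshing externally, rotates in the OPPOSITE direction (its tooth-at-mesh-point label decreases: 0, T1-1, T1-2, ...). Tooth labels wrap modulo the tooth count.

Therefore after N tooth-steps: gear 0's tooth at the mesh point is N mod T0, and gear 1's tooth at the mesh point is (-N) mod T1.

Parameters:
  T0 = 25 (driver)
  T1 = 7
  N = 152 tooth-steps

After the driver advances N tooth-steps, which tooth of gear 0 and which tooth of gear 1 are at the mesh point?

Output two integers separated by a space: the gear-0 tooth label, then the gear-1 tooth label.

Gear 0 (driver, T0=25): tooth at mesh = N mod T0
  152 = 6 * 25 + 2, so 152 mod 25 = 2
  gear 0 tooth = 2
Gear 1 (driven, T1=7): tooth at mesh = (-N) mod T1
  152 = 21 * 7 + 5, so 152 mod 7 = 5
  (-152) mod 7 = (-5) mod 7 = 7 - 5 = 2
Mesh after 152 steps: gear-0 tooth 2 meets gear-1 tooth 2

Answer: 2 2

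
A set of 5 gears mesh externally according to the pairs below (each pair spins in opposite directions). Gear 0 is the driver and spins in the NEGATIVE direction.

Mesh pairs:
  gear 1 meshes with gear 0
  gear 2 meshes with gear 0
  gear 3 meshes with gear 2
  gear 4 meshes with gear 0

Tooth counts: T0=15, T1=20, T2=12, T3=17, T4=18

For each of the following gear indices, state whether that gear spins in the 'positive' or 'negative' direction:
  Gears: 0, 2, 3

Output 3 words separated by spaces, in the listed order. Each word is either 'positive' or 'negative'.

Answer: negative positive negative

Derivation:
Gear 0 (driver): negative (depth 0)
  gear 1: meshes with gear 0 -> depth 1 -> positive (opposite of gear 0)
  gear 2: meshes with gear 0 -> depth 1 -> positive (opposite of gear 0)
  gear 3: meshes with gear 2 -> depth 2 -> negative (opposite of gear 2)
  gear 4: meshes with gear 0 -> depth 1 -> positive (opposite of gear 0)
Queried indices 0, 2, 3 -> negative, positive, negative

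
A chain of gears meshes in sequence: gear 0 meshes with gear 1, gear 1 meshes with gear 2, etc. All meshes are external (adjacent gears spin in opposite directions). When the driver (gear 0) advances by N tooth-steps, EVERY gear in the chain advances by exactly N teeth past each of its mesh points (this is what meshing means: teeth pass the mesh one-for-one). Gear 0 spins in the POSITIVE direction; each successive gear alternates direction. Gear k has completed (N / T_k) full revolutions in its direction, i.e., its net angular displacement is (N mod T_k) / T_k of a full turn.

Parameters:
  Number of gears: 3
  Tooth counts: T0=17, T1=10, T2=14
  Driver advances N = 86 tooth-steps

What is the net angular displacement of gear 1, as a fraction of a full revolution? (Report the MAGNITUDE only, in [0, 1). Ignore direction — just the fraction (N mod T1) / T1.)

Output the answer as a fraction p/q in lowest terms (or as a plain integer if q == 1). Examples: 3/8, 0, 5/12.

Answer: 3/5

Derivation:
Chain of 3 gears, tooth counts: [17, 10, 14]
  gear 0: T0=17, direction=positive, advance = 86 mod 17 = 1 teeth = 1/17 turn
  gear 1: T1=10, direction=negative, advance = 86 mod 10 = 6 teeth = 6/10 turn
  gear 2: T2=14, direction=positive, advance = 86 mod 14 = 2 teeth = 2/14 turn
Gear 1: 86 mod 10 = 6
Fraction = 6 / 10 = 3/5 (gcd(6,10)=2) = 3/5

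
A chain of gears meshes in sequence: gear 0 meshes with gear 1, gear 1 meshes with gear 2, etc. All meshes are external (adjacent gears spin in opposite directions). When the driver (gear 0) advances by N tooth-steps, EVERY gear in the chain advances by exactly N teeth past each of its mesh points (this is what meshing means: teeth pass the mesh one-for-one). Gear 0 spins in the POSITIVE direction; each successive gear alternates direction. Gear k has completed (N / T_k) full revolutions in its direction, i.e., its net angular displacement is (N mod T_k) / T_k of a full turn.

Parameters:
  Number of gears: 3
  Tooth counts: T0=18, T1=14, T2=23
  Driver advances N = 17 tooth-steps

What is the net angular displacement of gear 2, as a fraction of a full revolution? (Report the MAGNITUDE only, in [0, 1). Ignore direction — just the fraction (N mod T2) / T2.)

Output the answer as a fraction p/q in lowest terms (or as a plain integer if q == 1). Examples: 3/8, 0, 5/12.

Chain of 3 gears, tooth counts: [18, 14, 23]
  gear 0: T0=18, direction=positive, advance = 17 mod 18 = 17 teeth = 17/18 turn
  gear 1: T1=14, direction=negative, advance = 17 mod 14 = 3 teeth = 3/14 turn
  gear 2: T2=23, direction=positive, advance = 17 mod 23 = 17 teeth = 17/23 turn
Gear 2: 17 mod 23 = 17
Fraction = 17 / 23 = 17/23 (gcd(17,23)=1) = 17/23

Answer: 17/23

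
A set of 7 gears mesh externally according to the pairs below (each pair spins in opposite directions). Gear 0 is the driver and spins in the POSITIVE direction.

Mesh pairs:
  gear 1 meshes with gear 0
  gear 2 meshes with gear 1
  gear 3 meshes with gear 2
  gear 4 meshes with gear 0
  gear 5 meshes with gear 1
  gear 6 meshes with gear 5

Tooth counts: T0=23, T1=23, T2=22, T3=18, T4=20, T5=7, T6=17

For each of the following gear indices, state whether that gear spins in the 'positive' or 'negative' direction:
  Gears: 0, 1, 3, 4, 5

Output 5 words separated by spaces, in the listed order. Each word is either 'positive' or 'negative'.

Answer: positive negative negative negative positive

Derivation:
Gear 0 (driver): positive (depth 0)
  gear 1: meshes with gear 0 -> depth 1 -> negative (opposite of gear 0)
  gear 2: meshes with gear 1 -> depth 2 -> positive (opposite of gear 1)
  gear 3: meshes with gear 2 -> depth 3 -> negative (opposite of gear 2)
  gear 4: meshes with gear 0 -> depth 1 -> negative (opposite of gear 0)
  gear 5: meshes with gear 1 -> depth 2 -> positive (opposite of gear 1)
  gear 6: meshes with gear 5 -> depth 3 -> negative (opposite of gear 5)
Queried indices 0, 1, 3, 4, 5 -> positive, negative, negative, negative, positive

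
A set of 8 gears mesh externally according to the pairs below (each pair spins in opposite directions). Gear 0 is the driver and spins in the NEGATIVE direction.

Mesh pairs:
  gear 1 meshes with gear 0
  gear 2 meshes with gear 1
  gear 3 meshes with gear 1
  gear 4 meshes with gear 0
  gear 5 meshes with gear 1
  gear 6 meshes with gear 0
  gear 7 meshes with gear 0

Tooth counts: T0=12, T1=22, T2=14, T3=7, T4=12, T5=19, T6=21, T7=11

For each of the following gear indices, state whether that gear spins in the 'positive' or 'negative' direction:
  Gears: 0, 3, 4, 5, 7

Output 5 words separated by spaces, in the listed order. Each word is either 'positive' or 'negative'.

Answer: negative negative positive negative positive

Derivation:
Gear 0 (driver): negative (depth 0)
  gear 1: meshes with gear 0 -> depth 1 -> positive (opposite of gear 0)
  gear 2: meshes with gear 1 -> depth 2 -> negative (opposite of gear 1)
  gear 3: meshes with gear 1 -> depth 2 -> negative (opposite of gear 1)
  gear 4: meshes with gear 0 -> depth 1 -> positive (opposite of gear 0)
  gear 5: meshes with gear 1 -> depth 2 -> negative (opposite of gear 1)
  gear 6: meshes with gear 0 -> depth 1 -> positive (opposite of gear 0)
  gear 7: meshes with gear 0 -> depth 1 -> positive (opposite of gear 0)
Queried indices 0, 3, 4, 5, 7 -> negative, negative, positive, negative, positive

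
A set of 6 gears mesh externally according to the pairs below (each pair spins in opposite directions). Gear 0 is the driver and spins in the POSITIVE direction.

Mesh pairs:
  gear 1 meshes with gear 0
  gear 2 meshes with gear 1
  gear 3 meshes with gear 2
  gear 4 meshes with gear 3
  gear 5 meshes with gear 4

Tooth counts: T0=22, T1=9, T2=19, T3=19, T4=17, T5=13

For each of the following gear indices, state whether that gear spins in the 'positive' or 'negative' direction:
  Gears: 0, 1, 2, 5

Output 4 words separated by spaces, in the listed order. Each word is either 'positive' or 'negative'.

Answer: positive negative positive negative

Derivation:
Gear 0 (driver): positive (depth 0)
  gear 1: meshes with gear 0 -> depth 1 -> negative (opposite of gear 0)
  gear 2: meshes with gear 1 -> depth 2 -> positive (opposite of gear 1)
  gear 3: meshes with gear 2 -> depth 3 -> negative (opposite of gear 2)
  gear 4: meshes with gear 3 -> depth 4 -> positive (opposite of gear 3)
  gear 5: meshes with gear 4 -> depth 5 -> negative (opposite of gear 4)
Queried indices 0, 1, 2, 5 -> positive, negative, positive, negative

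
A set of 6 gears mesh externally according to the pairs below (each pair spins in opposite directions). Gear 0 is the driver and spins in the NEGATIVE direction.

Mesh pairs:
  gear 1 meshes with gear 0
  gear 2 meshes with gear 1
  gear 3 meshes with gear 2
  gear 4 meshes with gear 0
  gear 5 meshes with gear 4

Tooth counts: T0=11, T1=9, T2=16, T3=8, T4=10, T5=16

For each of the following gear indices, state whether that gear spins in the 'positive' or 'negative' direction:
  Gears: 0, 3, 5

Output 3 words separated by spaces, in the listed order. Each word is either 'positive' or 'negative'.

Gear 0 (driver): negative (depth 0)
  gear 1: meshes with gear 0 -> depth 1 -> positive (opposite of gear 0)
  gear 2: meshes with gear 1 -> depth 2 -> negative (opposite of gear 1)
  gear 3: meshes with gear 2 -> depth 3 -> positive (opposite of gear 2)
  gear 4: meshes with gear 0 -> depth 1 -> positive (opposite of gear 0)
  gear 5: meshes with gear 4 -> depth 2 -> negative (opposite of gear 4)
Queried indices 0, 3, 5 -> negative, positive, negative

Answer: negative positive negative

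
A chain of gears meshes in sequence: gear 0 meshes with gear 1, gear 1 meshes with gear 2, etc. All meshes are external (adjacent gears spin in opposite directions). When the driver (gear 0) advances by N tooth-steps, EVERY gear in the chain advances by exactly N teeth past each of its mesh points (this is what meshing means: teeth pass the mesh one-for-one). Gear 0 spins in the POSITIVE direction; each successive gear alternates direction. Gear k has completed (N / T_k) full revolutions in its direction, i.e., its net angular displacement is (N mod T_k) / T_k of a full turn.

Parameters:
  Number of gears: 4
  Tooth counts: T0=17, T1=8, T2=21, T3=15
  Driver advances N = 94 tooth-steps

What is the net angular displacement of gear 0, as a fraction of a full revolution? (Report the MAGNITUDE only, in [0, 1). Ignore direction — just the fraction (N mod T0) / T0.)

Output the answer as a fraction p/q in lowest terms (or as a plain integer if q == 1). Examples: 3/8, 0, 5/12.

Answer: 9/17

Derivation:
Chain of 4 gears, tooth counts: [17, 8, 21, 15]
  gear 0: T0=17, direction=positive, advance = 94 mod 17 = 9 teeth = 9/17 turn
  gear 1: T1=8, direction=negative, advance = 94 mod 8 = 6 teeth = 6/8 turn
  gear 2: T2=21, direction=positive, advance = 94 mod 21 = 10 teeth = 10/21 turn
  gear 3: T3=15, direction=negative, advance = 94 mod 15 = 4 teeth = 4/15 turn
Gear 0: 94 mod 17 = 9
Fraction = 9 / 17 = 9/17 (gcd(9,17)=1) = 9/17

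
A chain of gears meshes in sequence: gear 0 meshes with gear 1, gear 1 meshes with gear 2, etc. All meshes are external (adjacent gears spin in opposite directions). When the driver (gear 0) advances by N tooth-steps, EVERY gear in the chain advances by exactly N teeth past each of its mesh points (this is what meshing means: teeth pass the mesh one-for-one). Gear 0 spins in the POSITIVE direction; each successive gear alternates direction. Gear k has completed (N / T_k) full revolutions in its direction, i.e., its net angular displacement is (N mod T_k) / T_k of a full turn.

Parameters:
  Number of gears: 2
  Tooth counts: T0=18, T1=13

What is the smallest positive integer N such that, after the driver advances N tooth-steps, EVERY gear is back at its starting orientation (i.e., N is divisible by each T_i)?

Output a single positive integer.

Answer: 234

Derivation:
Gear k returns to start when N is a multiple of T_k.
All gears at start simultaneously when N is a common multiple of [18, 13]; the smallest such N is lcm(18, 13).
Start: lcm = T0 = 18
Fold in T1=13: gcd(18, 13) = 1; lcm(18, 13) = 18 * 13 / 1 = 234 / 1 = 234
Full cycle length = 234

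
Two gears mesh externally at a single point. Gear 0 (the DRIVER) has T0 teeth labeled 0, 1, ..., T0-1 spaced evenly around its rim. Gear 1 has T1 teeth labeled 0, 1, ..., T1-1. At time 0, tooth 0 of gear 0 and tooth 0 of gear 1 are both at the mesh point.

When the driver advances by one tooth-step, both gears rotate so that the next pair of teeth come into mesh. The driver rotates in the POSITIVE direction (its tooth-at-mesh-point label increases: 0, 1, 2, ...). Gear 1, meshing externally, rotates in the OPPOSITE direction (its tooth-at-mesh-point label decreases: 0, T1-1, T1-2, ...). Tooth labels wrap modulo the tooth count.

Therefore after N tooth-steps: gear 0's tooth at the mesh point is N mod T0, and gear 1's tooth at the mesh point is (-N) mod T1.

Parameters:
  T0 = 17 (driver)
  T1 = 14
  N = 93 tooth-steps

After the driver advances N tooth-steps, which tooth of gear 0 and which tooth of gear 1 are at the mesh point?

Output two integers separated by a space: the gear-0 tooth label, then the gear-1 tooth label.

Answer: 8 5

Derivation:
Gear 0 (driver, T0=17): tooth at mesh = N mod T0
  93 = 5 * 17 + 8, so 93 mod 17 = 8
  gear 0 tooth = 8
Gear 1 (driven, T1=14): tooth at mesh = (-N) mod T1
  93 = 6 * 14 + 9, so 93 mod 14 = 9
  (-93) mod 14 = (-9) mod 14 = 14 - 9 = 5
Mesh after 93 steps: gear-0 tooth 8 meets gear-1 tooth 5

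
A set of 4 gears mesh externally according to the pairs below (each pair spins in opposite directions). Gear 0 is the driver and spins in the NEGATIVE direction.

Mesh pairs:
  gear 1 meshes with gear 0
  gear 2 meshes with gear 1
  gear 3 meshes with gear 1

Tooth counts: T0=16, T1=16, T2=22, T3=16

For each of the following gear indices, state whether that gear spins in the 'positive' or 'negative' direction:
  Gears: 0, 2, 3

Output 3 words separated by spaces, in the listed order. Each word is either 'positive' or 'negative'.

Answer: negative negative negative

Derivation:
Gear 0 (driver): negative (depth 0)
  gear 1: meshes with gear 0 -> depth 1 -> positive (opposite of gear 0)
  gear 2: meshes with gear 1 -> depth 2 -> negative (opposite of gear 1)
  gear 3: meshes with gear 1 -> depth 2 -> negative (opposite of gear 1)
Queried indices 0, 2, 3 -> negative, negative, negative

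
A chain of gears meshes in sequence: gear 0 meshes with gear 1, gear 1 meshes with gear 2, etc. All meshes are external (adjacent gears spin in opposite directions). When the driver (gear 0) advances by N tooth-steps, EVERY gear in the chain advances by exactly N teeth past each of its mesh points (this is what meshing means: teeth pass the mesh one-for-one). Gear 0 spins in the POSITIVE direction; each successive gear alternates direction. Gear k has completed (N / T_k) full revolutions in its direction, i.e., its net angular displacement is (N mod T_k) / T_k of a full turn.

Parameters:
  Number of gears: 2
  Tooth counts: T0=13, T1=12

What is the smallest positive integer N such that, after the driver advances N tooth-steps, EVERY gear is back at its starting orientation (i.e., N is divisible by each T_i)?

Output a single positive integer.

Gear k returns to start when N is a multiple of T_k.
All gears at start simultaneously when N is a common multiple of [13, 12]; the smallest such N is lcm(13, 12).
Start: lcm = T0 = 13
Fold in T1=12: gcd(13, 12) = 1; lcm(13, 12) = 13 * 12 / 1 = 156 / 1 = 156
Full cycle length = 156

Answer: 156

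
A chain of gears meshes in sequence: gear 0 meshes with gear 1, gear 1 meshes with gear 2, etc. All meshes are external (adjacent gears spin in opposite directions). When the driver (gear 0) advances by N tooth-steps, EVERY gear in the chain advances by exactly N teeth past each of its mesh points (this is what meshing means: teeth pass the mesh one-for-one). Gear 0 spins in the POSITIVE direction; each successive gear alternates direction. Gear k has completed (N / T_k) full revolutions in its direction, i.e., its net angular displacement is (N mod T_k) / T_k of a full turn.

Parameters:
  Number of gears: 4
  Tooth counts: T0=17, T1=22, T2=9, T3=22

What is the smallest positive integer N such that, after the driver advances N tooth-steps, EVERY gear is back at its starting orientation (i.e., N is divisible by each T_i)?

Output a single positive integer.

Answer: 3366

Derivation:
Gear k returns to start when N is a multiple of T_k.
All gears at start simultaneously when N is a common multiple of [17, 22, 9, 22]; the smallest such N is lcm(17, 22, 9, 22).
Start: lcm = T0 = 17
Fold in T1=22: gcd(17, 22) = 1; lcm(17, 22) = 17 * 22 / 1 = 374 / 1 = 374
Fold in T2=9: gcd(374, 9) = 1; lcm(374, 9) = 374 * 9 / 1 = 3366 / 1 = 3366
Fold in T3=22: gcd(3366, 22) = 22; lcm(3366, 22) = 3366 * 22 / 22 = 74052 / 22 = 3366
Full cycle length = 3366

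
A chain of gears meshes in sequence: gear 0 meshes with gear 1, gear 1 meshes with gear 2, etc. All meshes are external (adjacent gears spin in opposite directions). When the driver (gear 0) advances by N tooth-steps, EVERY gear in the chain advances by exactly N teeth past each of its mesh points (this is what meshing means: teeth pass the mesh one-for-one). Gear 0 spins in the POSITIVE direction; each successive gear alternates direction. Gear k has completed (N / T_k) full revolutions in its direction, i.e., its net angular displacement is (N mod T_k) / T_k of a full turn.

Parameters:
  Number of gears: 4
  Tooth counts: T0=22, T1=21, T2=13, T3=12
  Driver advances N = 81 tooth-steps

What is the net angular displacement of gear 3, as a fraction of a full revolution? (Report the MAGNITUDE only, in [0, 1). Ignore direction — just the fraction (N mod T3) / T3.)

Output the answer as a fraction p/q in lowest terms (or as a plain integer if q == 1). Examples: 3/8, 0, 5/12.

Answer: 3/4

Derivation:
Chain of 4 gears, tooth counts: [22, 21, 13, 12]
  gear 0: T0=22, direction=positive, advance = 81 mod 22 = 15 teeth = 15/22 turn
  gear 1: T1=21, direction=negative, advance = 81 mod 21 = 18 teeth = 18/21 turn
  gear 2: T2=13, direction=positive, advance = 81 mod 13 = 3 teeth = 3/13 turn
  gear 3: T3=12, direction=negative, advance = 81 mod 12 = 9 teeth = 9/12 turn
Gear 3: 81 mod 12 = 9
Fraction = 9 / 12 = 3/4 (gcd(9,12)=3) = 3/4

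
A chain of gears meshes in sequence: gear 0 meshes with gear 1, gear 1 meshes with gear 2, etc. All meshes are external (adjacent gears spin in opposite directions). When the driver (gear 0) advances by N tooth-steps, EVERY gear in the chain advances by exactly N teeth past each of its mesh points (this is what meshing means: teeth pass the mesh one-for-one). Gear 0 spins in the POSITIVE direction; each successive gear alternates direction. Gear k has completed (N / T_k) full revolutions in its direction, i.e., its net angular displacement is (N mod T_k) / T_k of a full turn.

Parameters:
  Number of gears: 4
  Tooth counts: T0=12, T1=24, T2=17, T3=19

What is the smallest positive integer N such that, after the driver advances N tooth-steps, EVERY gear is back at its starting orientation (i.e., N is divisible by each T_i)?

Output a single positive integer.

Answer: 7752

Derivation:
Gear k returns to start when N is a multiple of T_k.
All gears at start simultaneously when N is a common multiple of [12, 24, 17, 19]; the smallest such N is lcm(12, 24, 17, 19).
Start: lcm = T0 = 12
Fold in T1=24: gcd(12, 24) = 12; lcm(12, 24) = 12 * 24 / 12 = 288 / 12 = 24
Fold in T2=17: gcd(24, 17) = 1; lcm(24, 17) = 24 * 17 / 1 = 408 / 1 = 408
Fold in T3=19: gcd(408, 19) = 1; lcm(408, 19) = 408 * 19 / 1 = 7752 / 1 = 7752
Full cycle length = 7752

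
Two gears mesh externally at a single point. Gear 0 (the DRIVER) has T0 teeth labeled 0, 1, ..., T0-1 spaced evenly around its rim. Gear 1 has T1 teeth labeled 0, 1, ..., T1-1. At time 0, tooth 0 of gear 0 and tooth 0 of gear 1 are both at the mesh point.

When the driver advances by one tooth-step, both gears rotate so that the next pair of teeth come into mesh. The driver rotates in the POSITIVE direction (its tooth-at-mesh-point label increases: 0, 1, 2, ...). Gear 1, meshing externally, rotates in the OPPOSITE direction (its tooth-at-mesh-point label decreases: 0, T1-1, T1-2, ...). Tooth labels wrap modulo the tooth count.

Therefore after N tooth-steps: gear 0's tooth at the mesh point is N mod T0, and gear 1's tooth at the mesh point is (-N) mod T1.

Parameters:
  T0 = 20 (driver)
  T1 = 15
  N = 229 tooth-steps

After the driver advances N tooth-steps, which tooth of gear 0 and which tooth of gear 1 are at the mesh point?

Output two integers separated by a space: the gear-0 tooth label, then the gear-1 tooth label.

Gear 0 (driver, T0=20): tooth at mesh = N mod T0
  229 = 11 * 20 + 9, so 229 mod 20 = 9
  gear 0 tooth = 9
Gear 1 (driven, T1=15): tooth at mesh = (-N) mod T1
  229 = 15 * 15 + 4, so 229 mod 15 = 4
  (-229) mod 15 = (-4) mod 15 = 15 - 4 = 11
Mesh after 229 steps: gear-0 tooth 9 meets gear-1 tooth 11

Answer: 9 11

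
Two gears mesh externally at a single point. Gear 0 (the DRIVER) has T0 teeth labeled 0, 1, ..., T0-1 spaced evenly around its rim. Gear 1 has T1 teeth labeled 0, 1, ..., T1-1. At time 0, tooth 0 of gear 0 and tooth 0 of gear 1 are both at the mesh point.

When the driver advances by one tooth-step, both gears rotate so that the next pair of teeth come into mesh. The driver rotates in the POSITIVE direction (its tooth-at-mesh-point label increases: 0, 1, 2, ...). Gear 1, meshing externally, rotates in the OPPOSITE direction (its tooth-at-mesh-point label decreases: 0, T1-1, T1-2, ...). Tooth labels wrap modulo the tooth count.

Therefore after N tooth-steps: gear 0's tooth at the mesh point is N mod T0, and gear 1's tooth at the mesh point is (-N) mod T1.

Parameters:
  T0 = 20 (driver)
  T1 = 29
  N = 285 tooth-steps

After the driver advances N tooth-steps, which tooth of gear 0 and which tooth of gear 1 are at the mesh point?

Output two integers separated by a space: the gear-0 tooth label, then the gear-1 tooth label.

Answer: 5 5

Derivation:
Gear 0 (driver, T0=20): tooth at mesh = N mod T0
  285 = 14 * 20 + 5, so 285 mod 20 = 5
  gear 0 tooth = 5
Gear 1 (driven, T1=29): tooth at mesh = (-N) mod T1
  285 = 9 * 29 + 24, so 285 mod 29 = 24
  (-285) mod 29 = (-24) mod 29 = 29 - 24 = 5
Mesh after 285 steps: gear-0 tooth 5 meets gear-1 tooth 5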